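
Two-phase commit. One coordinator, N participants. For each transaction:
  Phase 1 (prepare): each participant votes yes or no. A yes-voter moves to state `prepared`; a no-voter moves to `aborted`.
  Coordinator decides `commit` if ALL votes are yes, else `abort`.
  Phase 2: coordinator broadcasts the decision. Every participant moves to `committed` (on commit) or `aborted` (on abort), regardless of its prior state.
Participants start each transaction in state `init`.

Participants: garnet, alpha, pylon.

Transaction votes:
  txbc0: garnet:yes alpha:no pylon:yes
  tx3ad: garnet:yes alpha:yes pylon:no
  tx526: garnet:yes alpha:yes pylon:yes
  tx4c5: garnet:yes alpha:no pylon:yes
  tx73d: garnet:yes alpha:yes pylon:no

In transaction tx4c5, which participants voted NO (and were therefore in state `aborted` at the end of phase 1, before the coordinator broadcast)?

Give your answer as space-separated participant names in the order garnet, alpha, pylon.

Txn tx4c5 phase 1: garnet yes -> prepared; alpha no -> aborted; pylon yes -> prepared

Answer: alpha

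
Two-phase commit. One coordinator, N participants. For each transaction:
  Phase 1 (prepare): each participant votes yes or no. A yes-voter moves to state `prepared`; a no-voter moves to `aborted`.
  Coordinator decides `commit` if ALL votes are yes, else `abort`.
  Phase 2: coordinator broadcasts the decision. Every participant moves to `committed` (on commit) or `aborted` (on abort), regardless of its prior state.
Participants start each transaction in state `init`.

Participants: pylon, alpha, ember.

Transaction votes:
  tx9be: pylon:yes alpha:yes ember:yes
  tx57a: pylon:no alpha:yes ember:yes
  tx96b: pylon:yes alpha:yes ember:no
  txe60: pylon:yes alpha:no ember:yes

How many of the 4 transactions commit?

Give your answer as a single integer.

Answer: 1

Derivation:
tx9be: all yes -> commit (commits=1)
tx57a: no from pylon -> abort (commits=1)
tx96b: no from ember -> abort (commits=1)
txe60: no from alpha -> abort (commits=1)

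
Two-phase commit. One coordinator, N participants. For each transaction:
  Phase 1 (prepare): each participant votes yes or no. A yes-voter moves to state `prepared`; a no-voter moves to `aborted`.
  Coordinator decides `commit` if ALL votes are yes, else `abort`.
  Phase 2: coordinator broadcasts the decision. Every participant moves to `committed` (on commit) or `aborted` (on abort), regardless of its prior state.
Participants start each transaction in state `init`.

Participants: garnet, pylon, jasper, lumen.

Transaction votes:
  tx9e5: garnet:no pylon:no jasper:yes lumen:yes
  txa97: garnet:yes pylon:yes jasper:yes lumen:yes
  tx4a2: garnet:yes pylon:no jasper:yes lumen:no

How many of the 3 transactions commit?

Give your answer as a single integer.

Answer: 1

Derivation:
tx9e5: no from garnet, pylon -> abort (commits=0)
txa97: all yes -> commit (commits=1)
tx4a2: no from pylon, lumen -> abort (commits=1)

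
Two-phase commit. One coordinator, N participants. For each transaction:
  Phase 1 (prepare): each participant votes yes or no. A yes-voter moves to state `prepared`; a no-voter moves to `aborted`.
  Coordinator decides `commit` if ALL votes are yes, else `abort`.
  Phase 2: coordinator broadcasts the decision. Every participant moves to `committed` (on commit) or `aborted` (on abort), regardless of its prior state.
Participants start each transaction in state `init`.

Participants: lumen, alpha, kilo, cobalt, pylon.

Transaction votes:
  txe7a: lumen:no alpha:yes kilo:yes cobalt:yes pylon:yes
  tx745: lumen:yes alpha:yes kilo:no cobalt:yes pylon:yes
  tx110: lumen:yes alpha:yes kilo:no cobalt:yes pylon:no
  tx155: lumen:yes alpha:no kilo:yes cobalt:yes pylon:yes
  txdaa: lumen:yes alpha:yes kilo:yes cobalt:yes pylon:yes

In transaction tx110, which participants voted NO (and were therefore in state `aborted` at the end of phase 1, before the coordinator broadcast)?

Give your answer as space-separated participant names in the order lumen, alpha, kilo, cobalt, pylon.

Txn tx110 phase 1: lumen yes -> prepared; alpha yes -> prepared; kilo no -> aborted; cobalt yes -> prepared; pylon no -> aborted

Answer: kilo pylon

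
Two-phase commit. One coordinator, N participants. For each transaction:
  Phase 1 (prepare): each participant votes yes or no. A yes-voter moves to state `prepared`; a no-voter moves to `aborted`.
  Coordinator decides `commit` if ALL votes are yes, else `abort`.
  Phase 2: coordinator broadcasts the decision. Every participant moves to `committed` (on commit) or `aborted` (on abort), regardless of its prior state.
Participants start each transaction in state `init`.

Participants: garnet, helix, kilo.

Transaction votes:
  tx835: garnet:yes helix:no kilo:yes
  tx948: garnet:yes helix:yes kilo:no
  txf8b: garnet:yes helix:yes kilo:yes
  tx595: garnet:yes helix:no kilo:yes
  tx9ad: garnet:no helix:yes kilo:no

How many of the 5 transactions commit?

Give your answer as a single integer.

tx835: no from helix -> abort (commits=0)
tx948: no from kilo -> abort (commits=0)
txf8b: all yes -> commit (commits=1)
tx595: no from helix -> abort (commits=1)
tx9ad: no from garnet, kilo -> abort (commits=1)

Answer: 1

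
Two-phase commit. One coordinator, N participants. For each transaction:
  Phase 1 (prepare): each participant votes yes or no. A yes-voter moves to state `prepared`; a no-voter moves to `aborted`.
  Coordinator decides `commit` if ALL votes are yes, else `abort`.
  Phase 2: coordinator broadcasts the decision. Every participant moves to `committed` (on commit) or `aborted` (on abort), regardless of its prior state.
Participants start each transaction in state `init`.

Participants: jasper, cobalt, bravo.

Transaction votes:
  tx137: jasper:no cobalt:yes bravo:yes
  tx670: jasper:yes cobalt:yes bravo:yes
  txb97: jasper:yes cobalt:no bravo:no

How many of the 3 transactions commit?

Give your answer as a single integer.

Answer: 1

Derivation:
tx137: no from jasper -> abort (commits=0)
tx670: all yes -> commit (commits=1)
txb97: no from cobalt, bravo -> abort (commits=1)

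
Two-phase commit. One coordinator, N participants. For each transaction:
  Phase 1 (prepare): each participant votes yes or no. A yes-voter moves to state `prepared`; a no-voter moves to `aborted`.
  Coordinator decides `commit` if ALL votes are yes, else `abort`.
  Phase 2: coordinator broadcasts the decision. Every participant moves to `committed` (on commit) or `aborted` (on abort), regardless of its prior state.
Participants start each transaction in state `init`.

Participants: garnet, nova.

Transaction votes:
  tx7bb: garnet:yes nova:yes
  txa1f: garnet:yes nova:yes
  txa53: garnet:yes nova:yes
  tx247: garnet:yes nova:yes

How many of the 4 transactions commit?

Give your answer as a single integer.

tx7bb: all yes -> commit (commits=1)
txa1f: all yes -> commit (commits=2)
txa53: all yes -> commit (commits=3)
tx247: all yes -> commit (commits=4)

Answer: 4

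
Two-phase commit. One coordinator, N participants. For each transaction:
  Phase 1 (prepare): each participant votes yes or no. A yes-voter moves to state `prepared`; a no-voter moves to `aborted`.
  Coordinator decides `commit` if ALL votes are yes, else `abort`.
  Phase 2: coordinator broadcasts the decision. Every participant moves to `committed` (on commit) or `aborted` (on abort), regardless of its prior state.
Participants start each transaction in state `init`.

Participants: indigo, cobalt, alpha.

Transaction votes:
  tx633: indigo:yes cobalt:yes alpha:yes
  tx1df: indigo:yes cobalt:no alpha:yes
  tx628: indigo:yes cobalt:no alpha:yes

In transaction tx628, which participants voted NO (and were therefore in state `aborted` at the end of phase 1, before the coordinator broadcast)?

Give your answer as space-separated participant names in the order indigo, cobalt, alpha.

Answer: cobalt

Derivation:
Txn tx628 phase 1: indigo yes -> prepared; cobalt no -> aborted; alpha yes -> prepared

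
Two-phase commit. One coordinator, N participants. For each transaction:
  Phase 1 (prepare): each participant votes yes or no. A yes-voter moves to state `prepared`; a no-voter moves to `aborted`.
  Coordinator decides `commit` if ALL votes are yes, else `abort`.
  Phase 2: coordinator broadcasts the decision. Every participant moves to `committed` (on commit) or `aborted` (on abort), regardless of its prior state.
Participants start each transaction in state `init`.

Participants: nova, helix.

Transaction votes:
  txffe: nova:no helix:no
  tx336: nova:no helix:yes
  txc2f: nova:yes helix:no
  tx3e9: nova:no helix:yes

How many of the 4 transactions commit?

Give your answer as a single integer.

txffe: no from nova, helix -> abort (commits=0)
tx336: no from nova -> abort (commits=0)
txc2f: no from helix -> abort (commits=0)
tx3e9: no from nova -> abort (commits=0)

Answer: 0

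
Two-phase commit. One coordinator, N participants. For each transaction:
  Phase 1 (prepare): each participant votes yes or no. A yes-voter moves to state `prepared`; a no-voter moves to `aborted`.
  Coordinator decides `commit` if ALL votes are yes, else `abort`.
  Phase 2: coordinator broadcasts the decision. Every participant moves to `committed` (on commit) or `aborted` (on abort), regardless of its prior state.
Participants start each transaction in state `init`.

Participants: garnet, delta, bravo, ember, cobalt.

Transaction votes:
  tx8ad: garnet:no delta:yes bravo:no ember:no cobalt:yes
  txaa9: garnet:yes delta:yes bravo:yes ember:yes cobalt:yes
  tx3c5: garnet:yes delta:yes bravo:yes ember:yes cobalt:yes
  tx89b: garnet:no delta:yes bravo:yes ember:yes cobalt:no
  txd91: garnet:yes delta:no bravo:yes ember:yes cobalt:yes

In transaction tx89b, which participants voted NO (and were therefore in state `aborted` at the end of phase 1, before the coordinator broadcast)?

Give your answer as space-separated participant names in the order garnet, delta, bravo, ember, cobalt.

Answer: garnet cobalt

Derivation:
Txn tx89b phase 1: garnet no -> aborted; delta yes -> prepared; bravo yes -> prepared; ember yes -> prepared; cobalt no -> aborted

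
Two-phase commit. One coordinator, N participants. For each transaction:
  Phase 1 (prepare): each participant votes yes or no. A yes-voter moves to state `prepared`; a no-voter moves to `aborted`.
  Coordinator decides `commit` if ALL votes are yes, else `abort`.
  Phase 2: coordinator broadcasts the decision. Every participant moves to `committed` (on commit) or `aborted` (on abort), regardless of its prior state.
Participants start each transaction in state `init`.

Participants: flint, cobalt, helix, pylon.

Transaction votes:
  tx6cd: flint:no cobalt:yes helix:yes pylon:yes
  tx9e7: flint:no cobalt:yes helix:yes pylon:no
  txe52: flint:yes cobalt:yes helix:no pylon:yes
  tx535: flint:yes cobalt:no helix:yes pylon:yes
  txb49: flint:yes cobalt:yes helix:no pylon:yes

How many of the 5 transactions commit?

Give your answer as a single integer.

Answer: 0

Derivation:
tx6cd: no from flint -> abort (commits=0)
tx9e7: no from flint, pylon -> abort (commits=0)
txe52: no from helix -> abort (commits=0)
tx535: no from cobalt -> abort (commits=0)
txb49: no from helix -> abort (commits=0)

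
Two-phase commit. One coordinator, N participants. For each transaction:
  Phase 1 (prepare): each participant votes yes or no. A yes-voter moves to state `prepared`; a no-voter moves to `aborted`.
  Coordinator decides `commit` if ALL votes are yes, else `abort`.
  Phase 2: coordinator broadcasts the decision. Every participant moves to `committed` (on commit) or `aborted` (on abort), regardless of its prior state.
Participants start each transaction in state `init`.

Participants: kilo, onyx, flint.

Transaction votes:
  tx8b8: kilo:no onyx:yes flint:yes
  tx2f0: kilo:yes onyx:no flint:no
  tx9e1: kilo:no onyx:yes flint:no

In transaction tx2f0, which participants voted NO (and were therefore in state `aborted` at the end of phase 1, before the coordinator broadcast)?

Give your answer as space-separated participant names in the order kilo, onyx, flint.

Answer: onyx flint

Derivation:
Txn tx2f0 phase 1: kilo yes -> prepared; onyx no -> aborted; flint no -> aborted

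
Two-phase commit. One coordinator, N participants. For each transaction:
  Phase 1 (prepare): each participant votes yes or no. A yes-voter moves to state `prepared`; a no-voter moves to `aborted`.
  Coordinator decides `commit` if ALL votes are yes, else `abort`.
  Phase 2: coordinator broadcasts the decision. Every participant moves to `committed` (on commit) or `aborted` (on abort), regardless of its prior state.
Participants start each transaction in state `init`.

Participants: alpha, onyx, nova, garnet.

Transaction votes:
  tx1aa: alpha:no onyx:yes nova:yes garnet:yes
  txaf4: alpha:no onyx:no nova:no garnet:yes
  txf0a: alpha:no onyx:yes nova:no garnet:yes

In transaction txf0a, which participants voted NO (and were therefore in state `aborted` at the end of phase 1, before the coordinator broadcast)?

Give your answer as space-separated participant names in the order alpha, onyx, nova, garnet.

Txn txf0a phase 1: alpha no -> aborted; onyx yes -> prepared; nova no -> aborted; garnet yes -> prepared

Answer: alpha nova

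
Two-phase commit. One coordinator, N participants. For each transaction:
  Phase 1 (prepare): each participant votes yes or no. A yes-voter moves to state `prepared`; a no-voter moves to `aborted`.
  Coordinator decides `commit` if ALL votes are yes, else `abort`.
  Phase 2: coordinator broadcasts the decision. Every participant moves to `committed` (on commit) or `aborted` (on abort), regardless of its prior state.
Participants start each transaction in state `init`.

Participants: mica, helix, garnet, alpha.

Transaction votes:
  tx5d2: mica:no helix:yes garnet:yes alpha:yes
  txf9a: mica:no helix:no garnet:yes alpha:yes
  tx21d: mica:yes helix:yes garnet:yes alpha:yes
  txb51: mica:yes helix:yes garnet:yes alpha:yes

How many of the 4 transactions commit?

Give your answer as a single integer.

Answer: 2

Derivation:
tx5d2: no from mica -> abort (commits=0)
txf9a: no from mica, helix -> abort (commits=0)
tx21d: all yes -> commit (commits=1)
txb51: all yes -> commit (commits=2)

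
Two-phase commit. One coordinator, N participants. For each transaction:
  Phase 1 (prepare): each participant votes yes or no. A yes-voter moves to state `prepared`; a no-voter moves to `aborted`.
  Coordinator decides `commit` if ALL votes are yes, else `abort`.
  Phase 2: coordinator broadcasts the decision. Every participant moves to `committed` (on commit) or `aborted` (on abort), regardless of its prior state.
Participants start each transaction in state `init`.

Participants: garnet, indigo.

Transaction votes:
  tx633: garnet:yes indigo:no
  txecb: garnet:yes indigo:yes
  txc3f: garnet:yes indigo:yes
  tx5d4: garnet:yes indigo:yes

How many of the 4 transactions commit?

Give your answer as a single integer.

tx633: no from indigo -> abort (commits=0)
txecb: all yes -> commit (commits=1)
txc3f: all yes -> commit (commits=2)
tx5d4: all yes -> commit (commits=3)

Answer: 3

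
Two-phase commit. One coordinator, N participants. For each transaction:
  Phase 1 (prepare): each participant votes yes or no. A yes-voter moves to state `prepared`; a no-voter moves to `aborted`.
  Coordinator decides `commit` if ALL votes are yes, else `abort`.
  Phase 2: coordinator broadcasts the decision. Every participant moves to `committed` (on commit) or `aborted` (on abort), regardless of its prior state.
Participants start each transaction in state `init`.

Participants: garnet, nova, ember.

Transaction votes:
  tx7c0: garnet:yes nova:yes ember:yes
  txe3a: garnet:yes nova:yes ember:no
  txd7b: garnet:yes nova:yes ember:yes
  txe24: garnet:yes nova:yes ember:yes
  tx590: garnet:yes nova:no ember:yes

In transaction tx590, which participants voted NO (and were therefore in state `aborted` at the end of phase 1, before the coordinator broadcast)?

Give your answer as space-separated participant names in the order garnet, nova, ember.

Txn tx590 phase 1: garnet yes -> prepared; nova no -> aborted; ember yes -> prepared

Answer: nova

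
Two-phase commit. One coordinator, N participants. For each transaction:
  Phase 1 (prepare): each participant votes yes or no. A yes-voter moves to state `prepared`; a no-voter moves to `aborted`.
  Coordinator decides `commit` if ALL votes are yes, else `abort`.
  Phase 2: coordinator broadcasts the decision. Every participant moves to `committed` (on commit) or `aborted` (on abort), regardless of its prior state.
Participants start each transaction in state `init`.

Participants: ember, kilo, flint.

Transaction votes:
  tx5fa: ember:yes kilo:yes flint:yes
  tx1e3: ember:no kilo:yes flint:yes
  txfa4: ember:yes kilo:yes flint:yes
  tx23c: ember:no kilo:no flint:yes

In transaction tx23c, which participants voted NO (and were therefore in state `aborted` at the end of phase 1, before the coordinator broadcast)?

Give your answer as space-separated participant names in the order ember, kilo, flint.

Txn tx23c phase 1: ember no -> aborted; kilo no -> aborted; flint yes -> prepared

Answer: ember kilo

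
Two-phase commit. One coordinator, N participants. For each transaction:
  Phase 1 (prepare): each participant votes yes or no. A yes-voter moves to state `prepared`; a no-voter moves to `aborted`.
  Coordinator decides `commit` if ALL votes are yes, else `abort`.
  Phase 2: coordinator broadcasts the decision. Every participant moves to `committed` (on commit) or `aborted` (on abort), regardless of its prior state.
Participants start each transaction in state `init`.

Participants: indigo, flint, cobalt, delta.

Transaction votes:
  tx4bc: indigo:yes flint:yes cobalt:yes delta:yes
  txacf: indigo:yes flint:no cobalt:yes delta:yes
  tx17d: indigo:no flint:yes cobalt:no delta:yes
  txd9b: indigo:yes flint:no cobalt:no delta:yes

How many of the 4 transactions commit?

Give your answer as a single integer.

tx4bc: all yes -> commit (commits=1)
txacf: no from flint -> abort (commits=1)
tx17d: no from indigo, cobalt -> abort (commits=1)
txd9b: no from flint, cobalt -> abort (commits=1)

Answer: 1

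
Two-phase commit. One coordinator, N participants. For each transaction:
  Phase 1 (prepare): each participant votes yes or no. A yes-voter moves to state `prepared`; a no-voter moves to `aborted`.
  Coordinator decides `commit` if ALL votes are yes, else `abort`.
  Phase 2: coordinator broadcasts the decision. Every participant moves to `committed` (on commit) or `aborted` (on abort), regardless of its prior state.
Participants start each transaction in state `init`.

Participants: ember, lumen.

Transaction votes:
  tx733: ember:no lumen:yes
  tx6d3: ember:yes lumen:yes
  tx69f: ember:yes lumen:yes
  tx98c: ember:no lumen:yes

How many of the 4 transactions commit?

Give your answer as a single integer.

tx733: no from ember -> abort (commits=0)
tx6d3: all yes -> commit (commits=1)
tx69f: all yes -> commit (commits=2)
tx98c: no from ember -> abort (commits=2)

Answer: 2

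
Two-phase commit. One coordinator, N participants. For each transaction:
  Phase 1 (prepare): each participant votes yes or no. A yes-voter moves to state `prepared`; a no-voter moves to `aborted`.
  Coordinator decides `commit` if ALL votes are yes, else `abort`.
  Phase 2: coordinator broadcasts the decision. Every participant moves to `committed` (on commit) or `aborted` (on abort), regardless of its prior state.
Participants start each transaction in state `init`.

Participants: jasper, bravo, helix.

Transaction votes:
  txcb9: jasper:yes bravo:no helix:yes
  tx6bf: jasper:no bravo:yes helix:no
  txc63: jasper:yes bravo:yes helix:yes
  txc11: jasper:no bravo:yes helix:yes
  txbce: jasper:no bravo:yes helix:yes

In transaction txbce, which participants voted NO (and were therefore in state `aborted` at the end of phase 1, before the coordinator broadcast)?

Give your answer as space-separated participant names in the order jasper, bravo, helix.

Txn txbce phase 1: jasper no -> aborted; bravo yes -> prepared; helix yes -> prepared

Answer: jasper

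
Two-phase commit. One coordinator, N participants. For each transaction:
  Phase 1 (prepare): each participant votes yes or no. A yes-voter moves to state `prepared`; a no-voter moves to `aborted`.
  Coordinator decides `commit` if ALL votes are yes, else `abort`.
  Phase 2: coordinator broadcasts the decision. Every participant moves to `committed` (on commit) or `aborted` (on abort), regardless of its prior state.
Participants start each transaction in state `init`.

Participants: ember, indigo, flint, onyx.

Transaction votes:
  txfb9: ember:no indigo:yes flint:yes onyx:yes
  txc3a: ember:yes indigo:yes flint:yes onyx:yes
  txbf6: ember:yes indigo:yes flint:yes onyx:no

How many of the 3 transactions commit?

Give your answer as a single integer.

Answer: 1

Derivation:
txfb9: no from ember -> abort (commits=0)
txc3a: all yes -> commit (commits=1)
txbf6: no from onyx -> abort (commits=1)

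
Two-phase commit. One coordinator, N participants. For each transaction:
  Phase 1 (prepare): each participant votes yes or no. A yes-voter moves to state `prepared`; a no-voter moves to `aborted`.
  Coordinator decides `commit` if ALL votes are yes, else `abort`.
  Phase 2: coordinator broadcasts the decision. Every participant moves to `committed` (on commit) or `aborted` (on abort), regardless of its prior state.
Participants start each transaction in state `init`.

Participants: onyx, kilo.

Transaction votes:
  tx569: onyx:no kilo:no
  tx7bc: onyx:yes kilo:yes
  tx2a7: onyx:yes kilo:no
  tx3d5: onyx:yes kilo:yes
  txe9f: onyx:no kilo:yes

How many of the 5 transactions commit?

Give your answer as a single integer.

tx569: no from onyx, kilo -> abort (commits=0)
tx7bc: all yes -> commit (commits=1)
tx2a7: no from kilo -> abort (commits=1)
tx3d5: all yes -> commit (commits=2)
txe9f: no from onyx -> abort (commits=2)

Answer: 2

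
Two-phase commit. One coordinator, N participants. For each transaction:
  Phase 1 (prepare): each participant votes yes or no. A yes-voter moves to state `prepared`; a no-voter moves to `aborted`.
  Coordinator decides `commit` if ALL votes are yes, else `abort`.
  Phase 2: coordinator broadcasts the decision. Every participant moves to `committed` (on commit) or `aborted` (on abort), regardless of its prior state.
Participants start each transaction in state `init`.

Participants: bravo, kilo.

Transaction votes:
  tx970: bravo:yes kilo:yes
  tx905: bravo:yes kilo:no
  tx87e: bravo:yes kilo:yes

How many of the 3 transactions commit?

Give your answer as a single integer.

tx970: all yes -> commit (commits=1)
tx905: no from kilo -> abort (commits=1)
tx87e: all yes -> commit (commits=2)

Answer: 2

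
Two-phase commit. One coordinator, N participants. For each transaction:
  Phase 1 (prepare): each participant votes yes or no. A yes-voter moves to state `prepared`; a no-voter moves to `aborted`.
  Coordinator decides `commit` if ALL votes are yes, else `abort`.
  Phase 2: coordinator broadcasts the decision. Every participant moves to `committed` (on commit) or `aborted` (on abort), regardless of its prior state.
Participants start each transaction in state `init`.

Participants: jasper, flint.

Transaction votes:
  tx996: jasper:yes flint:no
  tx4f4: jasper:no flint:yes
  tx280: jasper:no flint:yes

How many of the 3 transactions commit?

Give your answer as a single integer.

tx996: no from flint -> abort (commits=0)
tx4f4: no from jasper -> abort (commits=0)
tx280: no from jasper -> abort (commits=0)

Answer: 0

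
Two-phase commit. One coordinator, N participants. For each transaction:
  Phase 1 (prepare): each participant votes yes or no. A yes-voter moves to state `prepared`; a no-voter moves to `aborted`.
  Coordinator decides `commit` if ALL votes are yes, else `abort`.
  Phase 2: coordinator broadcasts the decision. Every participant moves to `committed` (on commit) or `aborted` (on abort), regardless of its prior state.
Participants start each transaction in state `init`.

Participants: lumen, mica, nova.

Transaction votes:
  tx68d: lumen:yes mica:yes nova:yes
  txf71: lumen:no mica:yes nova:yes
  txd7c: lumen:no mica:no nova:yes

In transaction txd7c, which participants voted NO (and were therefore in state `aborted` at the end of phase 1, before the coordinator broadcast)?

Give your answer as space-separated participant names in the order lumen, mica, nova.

Txn txd7c phase 1: lumen no -> aborted; mica no -> aborted; nova yes -> prepared

Answer: lumen mica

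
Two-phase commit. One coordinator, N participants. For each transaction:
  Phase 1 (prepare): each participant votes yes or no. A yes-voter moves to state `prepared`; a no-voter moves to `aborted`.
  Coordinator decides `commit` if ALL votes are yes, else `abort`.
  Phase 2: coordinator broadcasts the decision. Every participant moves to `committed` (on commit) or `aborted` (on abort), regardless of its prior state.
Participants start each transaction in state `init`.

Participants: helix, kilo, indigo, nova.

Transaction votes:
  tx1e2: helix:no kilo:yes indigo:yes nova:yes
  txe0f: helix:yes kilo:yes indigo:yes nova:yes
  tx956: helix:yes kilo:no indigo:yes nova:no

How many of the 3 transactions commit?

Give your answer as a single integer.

tx1e2: no from helix -> abort (commits=0)
txe0f: all yes -> commit (commits=1)
tx956: no from kilo, nova -> abort (commits=1)

Answer: 1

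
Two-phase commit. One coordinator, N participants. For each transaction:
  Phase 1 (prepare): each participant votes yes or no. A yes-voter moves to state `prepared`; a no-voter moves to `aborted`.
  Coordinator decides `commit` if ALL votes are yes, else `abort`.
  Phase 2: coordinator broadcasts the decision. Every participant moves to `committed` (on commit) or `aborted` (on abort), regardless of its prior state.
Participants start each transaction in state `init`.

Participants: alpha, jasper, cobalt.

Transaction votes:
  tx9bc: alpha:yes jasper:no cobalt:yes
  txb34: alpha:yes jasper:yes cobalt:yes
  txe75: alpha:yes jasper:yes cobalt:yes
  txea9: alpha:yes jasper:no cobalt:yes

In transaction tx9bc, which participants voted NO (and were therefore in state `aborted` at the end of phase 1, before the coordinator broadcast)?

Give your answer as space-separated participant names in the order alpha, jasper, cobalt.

Txn tx9bc phase 1: alpha yes -> prepared; jasper no -> aborted; cobalt yes -> prepared

Answer: jasper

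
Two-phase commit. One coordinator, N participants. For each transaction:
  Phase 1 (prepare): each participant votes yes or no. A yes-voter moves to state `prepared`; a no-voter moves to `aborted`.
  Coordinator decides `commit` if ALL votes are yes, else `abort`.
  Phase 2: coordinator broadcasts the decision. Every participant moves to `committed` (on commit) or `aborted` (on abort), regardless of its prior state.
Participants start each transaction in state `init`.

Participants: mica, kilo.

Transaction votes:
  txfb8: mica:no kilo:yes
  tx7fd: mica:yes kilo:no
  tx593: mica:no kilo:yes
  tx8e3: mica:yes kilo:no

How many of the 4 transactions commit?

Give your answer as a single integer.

txfb8: no from mica -> abort (commits=0)
tx7fd: no from kilo -> abort (commits=0)
tx593: no from mica -> abort (commits=0)
tx8e3: no from kilo -> abort (commits=0)

Answer: 0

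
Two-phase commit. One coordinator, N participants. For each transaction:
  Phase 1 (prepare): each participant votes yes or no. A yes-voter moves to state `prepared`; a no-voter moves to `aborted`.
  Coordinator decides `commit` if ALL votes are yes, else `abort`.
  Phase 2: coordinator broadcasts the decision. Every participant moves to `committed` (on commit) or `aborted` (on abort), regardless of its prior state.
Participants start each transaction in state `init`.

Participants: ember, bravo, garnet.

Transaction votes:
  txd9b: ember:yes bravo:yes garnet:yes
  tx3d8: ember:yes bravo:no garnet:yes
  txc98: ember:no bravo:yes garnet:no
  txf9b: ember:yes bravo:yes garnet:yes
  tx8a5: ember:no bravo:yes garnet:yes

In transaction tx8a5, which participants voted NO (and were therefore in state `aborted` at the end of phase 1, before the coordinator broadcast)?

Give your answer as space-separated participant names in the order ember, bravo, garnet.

Answer: ember

Derivation:
Txn tx8a5 phase 1: ember no -> aborted; bravo yes -> prepared; garnet yes -> prepared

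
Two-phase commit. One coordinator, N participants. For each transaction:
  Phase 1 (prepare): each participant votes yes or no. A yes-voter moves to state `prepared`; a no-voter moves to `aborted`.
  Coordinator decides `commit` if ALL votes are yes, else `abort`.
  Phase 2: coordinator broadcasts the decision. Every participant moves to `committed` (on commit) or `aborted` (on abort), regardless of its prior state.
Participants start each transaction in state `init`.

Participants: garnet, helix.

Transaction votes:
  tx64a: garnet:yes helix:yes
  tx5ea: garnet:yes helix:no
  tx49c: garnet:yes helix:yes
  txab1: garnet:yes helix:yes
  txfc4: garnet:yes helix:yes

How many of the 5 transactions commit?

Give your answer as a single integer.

tx64a: all yes -> commit (commits=1)
tx5ea: no from helix -> abort (commits=1)
tx49c: all yes -> commit (commits=2)
txab1: all yes -> commit (commits=3)
txfc4: all yes -> commit (commits=4)

Answer: 4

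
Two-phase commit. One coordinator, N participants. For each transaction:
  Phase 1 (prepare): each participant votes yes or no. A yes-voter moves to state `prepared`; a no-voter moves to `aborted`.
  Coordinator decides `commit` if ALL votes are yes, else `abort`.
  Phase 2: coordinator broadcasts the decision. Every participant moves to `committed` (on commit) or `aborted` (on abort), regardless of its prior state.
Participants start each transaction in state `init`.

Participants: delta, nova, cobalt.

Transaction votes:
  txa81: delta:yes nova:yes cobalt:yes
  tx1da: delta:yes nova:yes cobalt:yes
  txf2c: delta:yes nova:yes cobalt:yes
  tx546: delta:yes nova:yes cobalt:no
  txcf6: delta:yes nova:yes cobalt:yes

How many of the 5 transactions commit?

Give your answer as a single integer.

txa81: all yes -> commit (commits=1)
tx1da: all yes -> commit (commits=2)
txf2c: all yes -> commit (commits=3)
tx546: no from cobalt -> abort (commits=3)
txcf6: all yes -> commit (commits=4)

Answer: 4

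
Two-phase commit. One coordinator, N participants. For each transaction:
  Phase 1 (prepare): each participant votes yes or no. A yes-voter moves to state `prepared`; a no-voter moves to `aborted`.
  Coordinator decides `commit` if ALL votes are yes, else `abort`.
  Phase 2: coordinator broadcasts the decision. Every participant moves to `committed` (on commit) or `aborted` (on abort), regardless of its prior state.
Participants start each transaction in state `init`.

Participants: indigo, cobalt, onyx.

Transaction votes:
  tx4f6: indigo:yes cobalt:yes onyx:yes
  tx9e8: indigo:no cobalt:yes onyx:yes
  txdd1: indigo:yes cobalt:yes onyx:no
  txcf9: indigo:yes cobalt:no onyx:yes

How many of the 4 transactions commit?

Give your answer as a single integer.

tx4f6: all yes -> commit (commits=1)
tx9e8: no from indigo -> abort (commits=1)
txdd1: no from onyx -> abort (commits=1)
txcf9: no from cobalt -> abort (commits=1)

Answer: 1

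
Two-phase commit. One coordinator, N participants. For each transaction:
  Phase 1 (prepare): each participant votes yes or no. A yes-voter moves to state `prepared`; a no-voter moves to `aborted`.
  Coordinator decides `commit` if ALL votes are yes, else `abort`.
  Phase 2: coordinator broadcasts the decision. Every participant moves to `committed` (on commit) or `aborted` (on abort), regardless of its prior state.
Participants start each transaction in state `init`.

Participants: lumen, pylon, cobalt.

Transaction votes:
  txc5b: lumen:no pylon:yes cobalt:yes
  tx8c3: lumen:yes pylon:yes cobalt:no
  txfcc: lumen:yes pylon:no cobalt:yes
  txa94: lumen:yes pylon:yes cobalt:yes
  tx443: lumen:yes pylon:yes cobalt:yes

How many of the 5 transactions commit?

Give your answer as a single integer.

txc5b: no from lumen -> abort (commits=0)
tx8c3: no from cobalt -> abort (commits=0)
txfcc: no from pylon -> abort (commits=0)
txa94: all yes -> commit (commits=1)
tx443: all yes -> commit (commits=2)

Answer: 2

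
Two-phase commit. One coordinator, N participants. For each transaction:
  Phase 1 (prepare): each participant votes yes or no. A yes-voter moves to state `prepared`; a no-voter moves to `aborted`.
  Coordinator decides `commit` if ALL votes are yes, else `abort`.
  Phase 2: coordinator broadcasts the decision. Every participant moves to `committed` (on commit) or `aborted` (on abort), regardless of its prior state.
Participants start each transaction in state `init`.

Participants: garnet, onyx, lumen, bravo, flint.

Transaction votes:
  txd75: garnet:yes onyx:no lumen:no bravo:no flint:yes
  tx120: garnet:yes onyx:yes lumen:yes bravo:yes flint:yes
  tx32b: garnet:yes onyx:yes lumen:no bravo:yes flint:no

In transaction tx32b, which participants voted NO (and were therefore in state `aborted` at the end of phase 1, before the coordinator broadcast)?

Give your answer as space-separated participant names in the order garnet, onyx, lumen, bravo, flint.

Txn tx32b phase 1: garnet yes -> prepared; onyx yes -> prepared; lumen no -> aborted; bravo yes -> prepared; flint no -> aborted

Answer: lumen flint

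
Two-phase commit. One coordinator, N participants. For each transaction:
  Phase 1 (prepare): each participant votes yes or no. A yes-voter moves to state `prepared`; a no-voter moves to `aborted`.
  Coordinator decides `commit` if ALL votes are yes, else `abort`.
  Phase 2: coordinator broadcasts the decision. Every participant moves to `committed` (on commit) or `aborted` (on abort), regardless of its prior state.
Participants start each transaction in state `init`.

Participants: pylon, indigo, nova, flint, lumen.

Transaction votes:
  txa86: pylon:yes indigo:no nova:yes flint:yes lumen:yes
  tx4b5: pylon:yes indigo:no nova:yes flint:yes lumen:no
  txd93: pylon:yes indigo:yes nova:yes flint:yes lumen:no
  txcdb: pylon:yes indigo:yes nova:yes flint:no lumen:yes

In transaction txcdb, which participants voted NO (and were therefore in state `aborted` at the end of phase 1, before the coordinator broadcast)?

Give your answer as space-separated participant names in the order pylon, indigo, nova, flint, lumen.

Txn txcdb phase 1: pylon yes -> prepared; indigo yes -> prepared; nova yes -> prepared; flint no -> aborted; lumen yes -> prepared

Answer: flint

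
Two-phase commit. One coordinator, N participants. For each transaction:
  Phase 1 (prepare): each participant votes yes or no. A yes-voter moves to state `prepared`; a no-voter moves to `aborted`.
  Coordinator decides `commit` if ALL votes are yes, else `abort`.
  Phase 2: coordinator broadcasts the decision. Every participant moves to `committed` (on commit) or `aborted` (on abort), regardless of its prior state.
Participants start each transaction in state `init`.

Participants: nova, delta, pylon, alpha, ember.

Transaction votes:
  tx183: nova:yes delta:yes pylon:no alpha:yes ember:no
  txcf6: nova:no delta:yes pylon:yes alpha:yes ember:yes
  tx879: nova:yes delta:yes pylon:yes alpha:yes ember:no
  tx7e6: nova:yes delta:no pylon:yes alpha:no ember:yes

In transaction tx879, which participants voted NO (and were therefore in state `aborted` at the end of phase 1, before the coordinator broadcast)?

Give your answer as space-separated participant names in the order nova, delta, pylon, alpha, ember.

Answer: ember

Derivation:
Txn tx879 phase 1: nova yes -> prepared; delta yes -> prepared; pylon yes -> prepared; alpha yes -> prepared; ember no -> aborted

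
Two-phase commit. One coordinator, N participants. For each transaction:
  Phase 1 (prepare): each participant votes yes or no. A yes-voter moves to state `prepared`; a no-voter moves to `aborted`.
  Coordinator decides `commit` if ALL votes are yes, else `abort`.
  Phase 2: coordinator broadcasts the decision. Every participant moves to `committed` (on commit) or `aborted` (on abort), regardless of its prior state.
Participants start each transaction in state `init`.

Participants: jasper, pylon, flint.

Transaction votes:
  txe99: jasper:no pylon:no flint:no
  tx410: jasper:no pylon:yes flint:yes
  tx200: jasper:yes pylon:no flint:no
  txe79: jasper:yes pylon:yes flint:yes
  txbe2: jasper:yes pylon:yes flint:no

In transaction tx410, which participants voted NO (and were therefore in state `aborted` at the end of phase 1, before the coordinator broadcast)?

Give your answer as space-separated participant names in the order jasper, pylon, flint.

Answer: jasper

Derivation:
Txn tx410 phase 1: jasper no -> aborted; pylon yes -> prepared; flint yes -> prepared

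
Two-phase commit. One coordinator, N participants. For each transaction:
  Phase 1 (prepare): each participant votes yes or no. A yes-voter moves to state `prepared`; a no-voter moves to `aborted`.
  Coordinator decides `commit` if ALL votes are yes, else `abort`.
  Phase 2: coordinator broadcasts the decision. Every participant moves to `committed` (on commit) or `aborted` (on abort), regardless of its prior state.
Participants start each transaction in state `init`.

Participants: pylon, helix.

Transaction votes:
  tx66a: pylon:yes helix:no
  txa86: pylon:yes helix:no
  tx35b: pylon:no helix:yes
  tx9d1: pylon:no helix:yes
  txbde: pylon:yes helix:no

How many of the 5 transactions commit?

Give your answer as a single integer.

tx66a: no from helix -> abort (commits=0)
txa86: no from helix -> abort (commits=0)
tx35b: no from pylon -> abort (commits=0)
tx9d1: no from pylon -> abort (commits=0)
txbde: no from helix -> abort (commits=0)

Answer: 0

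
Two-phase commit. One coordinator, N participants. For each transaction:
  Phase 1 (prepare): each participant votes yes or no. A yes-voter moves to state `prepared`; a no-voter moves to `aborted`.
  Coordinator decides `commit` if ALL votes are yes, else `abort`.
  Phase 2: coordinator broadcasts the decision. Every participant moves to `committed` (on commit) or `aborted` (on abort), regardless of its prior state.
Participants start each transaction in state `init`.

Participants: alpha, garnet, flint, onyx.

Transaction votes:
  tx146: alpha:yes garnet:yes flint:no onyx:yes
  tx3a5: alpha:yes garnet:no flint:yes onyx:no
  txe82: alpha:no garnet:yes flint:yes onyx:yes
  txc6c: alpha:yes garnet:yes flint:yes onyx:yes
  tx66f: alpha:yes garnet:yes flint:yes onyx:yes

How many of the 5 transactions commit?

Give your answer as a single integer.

tx146: no from flint -> abort (commits=0)
tx3a5: no from garnet, onyx -> abort (commits=0)
txe82: no from alpha -> abort (commits=0)
txc6c: all yes -> commit (commits=1)
tx66f: all yes -> commit (commits=2)

Answer: 2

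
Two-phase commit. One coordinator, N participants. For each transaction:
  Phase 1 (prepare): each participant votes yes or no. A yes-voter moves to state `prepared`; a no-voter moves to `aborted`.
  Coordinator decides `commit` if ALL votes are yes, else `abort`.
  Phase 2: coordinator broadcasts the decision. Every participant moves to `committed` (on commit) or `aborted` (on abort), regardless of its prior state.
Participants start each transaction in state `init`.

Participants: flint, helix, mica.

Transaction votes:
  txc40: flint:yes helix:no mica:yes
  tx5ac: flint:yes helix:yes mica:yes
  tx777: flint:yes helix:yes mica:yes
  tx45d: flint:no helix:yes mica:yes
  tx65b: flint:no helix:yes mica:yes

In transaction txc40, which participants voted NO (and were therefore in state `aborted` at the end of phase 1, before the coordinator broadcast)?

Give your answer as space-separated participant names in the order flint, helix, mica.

Txn txc40 phase 1: flint yes -> prepared; helix no -> aborted; mica yes -> prepared

Answer: helix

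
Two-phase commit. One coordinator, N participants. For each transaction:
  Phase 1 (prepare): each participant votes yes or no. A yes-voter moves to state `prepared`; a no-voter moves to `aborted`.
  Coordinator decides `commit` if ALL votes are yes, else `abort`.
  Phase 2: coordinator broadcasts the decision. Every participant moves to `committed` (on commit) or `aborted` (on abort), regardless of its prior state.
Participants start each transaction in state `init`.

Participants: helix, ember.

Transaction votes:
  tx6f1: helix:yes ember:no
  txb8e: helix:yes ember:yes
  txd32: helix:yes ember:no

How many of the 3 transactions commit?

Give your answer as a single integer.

Answer: 1

Derivation:
tx6f1: no from ember -> abort (commits=0)
txb8e: all yes -> commit (commits=1)
txd32: no from ember -> abort (commits=1)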